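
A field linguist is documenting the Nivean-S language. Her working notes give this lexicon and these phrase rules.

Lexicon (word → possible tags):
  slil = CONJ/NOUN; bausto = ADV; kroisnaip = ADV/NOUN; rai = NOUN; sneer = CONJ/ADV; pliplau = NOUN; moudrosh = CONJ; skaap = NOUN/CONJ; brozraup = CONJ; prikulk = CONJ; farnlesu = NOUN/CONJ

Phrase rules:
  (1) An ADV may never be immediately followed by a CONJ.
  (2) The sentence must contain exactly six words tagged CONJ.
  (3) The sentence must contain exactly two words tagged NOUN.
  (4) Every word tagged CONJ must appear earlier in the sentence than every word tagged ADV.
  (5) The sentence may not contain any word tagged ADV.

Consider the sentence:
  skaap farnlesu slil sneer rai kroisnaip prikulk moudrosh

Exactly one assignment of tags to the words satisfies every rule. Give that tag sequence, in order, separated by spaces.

Candidates per position — 1:skaap {NOUN,CONJ}; 2:farnlesu {NOUN,CONJ}; 3:slil {CONJ,NOUN}; 4:sneer {CONJ,ADV}; 5:rai {NOUN}; 6:kroisnaip {ADV,NOUN}; 7:prikulk {CONJ}; 8:moudrosh {CONJ}.
Position 1: NOUN is ruled out by rule 2; that leaves CONJ.
Position 2: NOUN is ruled out by rule 2; that leaves CONJ.
Position 3: NOUN is ruled out by rule 2; that leaves CONJ.
Position 4: ADV is ruled out by rule 2; that leaves CONJ.
Position 6: ADV is ruled out by rule 1; that leaves NOUN.
The only consistent sequence is: CONJ CONJ CONJ CONJ NOUN NOUN CONJ CONJ.
Checking: rule 1 ok; rule 2 ok; rule 3 ok; rule 4 ok; rule 5 ok.

CONJ CONJ CONJ CONJ NOUN NOUN CONJ CONJ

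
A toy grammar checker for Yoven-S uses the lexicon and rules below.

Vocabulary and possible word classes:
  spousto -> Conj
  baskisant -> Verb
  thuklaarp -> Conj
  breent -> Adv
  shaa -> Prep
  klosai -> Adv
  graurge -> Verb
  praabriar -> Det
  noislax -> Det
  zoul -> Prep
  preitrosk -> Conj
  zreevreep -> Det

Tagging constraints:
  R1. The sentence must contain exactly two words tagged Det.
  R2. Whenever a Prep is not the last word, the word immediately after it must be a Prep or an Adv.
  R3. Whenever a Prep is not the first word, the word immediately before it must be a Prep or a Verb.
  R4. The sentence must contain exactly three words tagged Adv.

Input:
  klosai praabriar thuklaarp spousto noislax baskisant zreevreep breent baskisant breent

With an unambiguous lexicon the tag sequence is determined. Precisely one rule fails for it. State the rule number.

Fixed tagging: Adv Det Conj Conj Det Verb Det Adv Verb Adv.
Checking each rule: R1 violated, R2 holds, R3 holds, R4 holds.
Only rule 1 fails.

1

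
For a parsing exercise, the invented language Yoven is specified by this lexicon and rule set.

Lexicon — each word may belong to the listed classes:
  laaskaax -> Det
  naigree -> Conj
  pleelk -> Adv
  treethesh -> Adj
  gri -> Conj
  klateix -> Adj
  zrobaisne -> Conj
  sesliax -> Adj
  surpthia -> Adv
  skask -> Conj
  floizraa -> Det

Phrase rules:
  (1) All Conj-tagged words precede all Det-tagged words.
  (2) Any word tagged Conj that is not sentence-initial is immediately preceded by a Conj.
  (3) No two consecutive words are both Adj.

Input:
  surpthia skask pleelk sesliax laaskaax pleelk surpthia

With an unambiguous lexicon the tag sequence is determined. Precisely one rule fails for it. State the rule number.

Fixed tagging: Adv Conj Adv Adj Det Adv Adv.
Checking each rule: R1 pass, R2 fail, R3 pass.
Only rule 2 fails.

2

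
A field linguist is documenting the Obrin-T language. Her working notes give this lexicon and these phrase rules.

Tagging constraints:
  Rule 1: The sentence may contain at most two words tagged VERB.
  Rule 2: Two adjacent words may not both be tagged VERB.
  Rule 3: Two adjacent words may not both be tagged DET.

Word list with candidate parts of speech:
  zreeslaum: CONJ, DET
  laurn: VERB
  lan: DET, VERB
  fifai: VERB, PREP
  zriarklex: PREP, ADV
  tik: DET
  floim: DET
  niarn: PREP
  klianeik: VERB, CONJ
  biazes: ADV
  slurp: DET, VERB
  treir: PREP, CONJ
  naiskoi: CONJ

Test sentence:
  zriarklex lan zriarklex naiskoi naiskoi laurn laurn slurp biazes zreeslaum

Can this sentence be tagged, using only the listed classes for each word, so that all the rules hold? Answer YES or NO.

Candidates per position — 1:zriarklex {PREP,ADV}; 2:lan {DET,VERB}; 3:zriarklex {PREP,ADV}; 4:naiskoi {CONJ}; 5:naiskoi {CONJ}; 6:laurn {VERB}; 7:laurn {VERB}; 8:slurp {DET,VERB}; 9:biazes {ADV}; 10:zreeslaum {CONJ,DET}.
Rule 2 cannot be satisfied by any choice of tags from the lexicon.
So there is no consistent tagging.

NO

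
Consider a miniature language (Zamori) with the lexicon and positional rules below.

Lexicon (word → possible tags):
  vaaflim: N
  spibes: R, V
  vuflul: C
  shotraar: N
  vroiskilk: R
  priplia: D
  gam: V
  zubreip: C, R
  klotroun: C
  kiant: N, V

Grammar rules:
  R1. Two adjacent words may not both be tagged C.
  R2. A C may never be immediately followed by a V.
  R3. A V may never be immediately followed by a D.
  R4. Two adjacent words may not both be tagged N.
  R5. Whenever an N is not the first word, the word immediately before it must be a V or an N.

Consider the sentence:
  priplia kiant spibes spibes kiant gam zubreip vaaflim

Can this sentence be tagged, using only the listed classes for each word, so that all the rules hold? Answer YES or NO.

Candidates per position — 1:priplia {D}; 2:kiant {N,V}; 3:spibes {R,V}; 4:spibes {R,V}; 5:kiant {N,V}; 6:gam {V}; 7:zubreip {C,R}; 8:vaaflim {N}.
Rule 5 cannot be satisfied by any choice of tags from the lexicon.
So there is no consistent tagging.

NO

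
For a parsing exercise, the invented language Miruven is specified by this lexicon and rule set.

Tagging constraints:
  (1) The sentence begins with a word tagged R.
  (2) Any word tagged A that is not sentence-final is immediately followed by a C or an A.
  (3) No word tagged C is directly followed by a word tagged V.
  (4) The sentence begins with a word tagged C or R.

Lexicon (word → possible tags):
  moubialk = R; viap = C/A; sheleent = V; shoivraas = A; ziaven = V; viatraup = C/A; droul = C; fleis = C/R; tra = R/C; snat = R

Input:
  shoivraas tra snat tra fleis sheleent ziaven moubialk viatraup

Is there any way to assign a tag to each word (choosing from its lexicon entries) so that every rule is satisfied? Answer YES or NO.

Candidates per position — 1:shoivraas {A}; 2:tra {R,C}; 3:snat {R}; 4:tra {R,C}; 5:fleis {C,R}; 6:sheleent {V}; 7:ziaven {V}; 8:moubialk {R}; 9:viatraup {C,A}.
Rule 1 cannot be satisfied by any choice of tags from the lexicon.
So there is no consistent tagging.

NO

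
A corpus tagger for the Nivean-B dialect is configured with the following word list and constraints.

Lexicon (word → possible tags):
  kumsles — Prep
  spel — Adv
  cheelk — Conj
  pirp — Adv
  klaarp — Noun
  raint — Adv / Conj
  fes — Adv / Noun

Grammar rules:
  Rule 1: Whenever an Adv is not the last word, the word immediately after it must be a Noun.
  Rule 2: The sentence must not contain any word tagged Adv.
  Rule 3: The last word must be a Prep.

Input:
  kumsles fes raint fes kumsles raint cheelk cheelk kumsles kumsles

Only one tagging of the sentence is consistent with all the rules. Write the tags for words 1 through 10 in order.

Prep Noun Conj Noun Prep Conj Conj Conj Prep Prep

Candidates per position — 1:kumsles {Prep}; 2:fes {Adv,Noun}; 3:raint {Adv,Conj}; 4:fes {Adv,Noun}; 5:kumsles {Prep}; 6:raint {Adv,Conj}; 7:cheelk {Conj}; 8:cheelk {Conj}; 9:kumsles {Prep}; 10:kumsles {Prep}.
Position 2: tagging it Adv would leave rule 1 unsatisfiable, so it must be Noun.
Position 3: tagging it Adv would leave rule 2 unsatisfiable, so it must be Conj.
Position 4: tagging it Adv would leave rule 1 unsatisfiable, so it must be Noun.
Position 6: tagging it Adv would leave rule 1 unsatisfiable, so it must be Conj.
The unique satisfying tagging is: Prep Noun Conj Noun Prep Conj Conj Conj Prep Prep.
Checking: rule 1 ✓; rule 2 ✓; rule 3 ✓.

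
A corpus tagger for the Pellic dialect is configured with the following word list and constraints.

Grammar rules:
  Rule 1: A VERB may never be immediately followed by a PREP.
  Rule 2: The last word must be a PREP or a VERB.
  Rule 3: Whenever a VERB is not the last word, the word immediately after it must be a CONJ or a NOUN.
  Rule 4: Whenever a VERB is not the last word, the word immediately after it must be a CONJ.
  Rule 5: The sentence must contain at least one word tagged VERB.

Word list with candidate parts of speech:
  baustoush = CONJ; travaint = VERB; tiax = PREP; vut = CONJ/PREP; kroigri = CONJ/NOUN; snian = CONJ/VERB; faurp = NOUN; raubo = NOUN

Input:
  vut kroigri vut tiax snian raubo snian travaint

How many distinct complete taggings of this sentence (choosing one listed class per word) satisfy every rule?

Candidates per position — 1:vut {CONJ,PREP}; 2:kroigri {CONJ,NOUN}; 3:vut {CONJ,PREP}; 4:tiax {PREP}; 5:snian {CONJ,VERB}; 6:raubo {NOUN}; 7:snian {CONJ,VERB}; 8:travaint {VERB}.
There are 32 candidate sequences in total.
Checking each against the rules leaves 8 sequences.
Count = 8.

8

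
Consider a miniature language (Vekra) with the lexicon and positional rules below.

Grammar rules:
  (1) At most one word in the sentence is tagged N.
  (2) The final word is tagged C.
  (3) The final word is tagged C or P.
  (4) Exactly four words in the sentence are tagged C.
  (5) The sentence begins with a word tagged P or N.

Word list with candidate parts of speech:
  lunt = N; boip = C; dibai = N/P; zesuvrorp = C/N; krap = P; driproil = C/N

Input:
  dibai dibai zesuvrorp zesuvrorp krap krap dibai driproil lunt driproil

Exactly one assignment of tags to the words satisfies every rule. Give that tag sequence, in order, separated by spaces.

Candidates per position — 1:dibai {N,P}; 2:dibai {N,P}; 3:zesuvrorp {C,N}; 4:zesuvrorp {C,N}; 5:krap {P}; 6:krap {P}; 7:dibai {N,P}; 8:driproil {C,N}; 9:lunt {N}; 10:driproil {C,N}.
Position 1: N is ruled out by rule 1; that leaves P.
Position 2: N is ruled out by rule 1; that leaves P.
Position 3: N is ruled out by rule 1; that leaves C.
Position 4: N is ruled out by rule 1; that leaves C.
Position 7: N is ruled out by rule 1; that leaves P.
Position 8: N is ruled out by rule 1; that leaves C.
Position 10: N is ruled out by rule 1; that leaves C.
That leaves exactly one tagging: P P C C P P P C N C.
Checking: rule 1 satisfied; rule 2 satisfied; rule 3 satisfied; rule 4 satisfied; rule 5 satisfied.

P P C C P P P C N C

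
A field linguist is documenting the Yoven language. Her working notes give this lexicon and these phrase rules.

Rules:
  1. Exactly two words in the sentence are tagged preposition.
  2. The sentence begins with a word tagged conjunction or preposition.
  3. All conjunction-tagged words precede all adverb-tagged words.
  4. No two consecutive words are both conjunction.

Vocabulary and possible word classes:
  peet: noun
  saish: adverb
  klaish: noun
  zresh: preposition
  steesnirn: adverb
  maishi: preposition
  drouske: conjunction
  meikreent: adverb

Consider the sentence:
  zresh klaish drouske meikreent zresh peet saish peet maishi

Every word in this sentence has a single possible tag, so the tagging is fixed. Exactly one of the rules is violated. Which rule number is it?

Fixed tagging: preposition noun conjunction adverb preposition noun adverb noun preposition.
Rule check: R1 fail, R2 pass, R3 pass, R4 pass.
Only rule 1 fails.

1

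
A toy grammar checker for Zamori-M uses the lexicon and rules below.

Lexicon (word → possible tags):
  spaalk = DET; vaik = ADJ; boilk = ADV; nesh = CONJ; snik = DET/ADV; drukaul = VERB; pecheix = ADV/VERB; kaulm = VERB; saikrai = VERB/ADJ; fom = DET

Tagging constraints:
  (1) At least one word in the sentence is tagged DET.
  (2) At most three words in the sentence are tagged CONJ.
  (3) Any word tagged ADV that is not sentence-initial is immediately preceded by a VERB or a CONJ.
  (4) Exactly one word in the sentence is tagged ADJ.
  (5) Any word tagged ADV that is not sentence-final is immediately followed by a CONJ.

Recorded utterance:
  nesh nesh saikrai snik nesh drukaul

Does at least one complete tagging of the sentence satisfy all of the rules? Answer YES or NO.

YES

Candidates per position — 1:nesh {CONJ}; 2:nesh {CONJ}; 3:saikrai {VERB,ADJ}; 4:snik {DET,ADV}; 5:nesh {CONJ}; 6:drukaul {VERB}.
One satisfying assignment: CONJ CONJ ADJ DET CONJ VERB.
Rule-by-rule: rule 1 ✓; rule 2 ✓; rule 3 ✓; rule 4 ✓; rule 5 ✓.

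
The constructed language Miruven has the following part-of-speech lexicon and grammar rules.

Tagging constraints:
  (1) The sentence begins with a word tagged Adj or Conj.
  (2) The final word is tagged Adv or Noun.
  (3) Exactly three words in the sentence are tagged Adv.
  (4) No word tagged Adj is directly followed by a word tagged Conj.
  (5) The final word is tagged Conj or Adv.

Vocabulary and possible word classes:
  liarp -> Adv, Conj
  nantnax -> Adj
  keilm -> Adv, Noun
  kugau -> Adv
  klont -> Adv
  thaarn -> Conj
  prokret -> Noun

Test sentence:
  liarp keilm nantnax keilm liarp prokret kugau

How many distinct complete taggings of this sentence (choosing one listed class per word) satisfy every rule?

3

Candidates per position — 1:liarp {Adv,Conj}; 2:keilm {Adv,Noun}; 3:nantnax {Adj}; 4:keilm {Adv,Noun}; 5:liarp {Adv,Conj}; 6:prokret {Noun}; 7:kugau {Adv}.
There are 16 candidate sequences in total.
The sequences that satisfy every rule: Conj Adv Adj Adv Conj Noun Adv; Conj Adv Adj Noun Adv Noun Adv; Conj Noun Adj Adv Adv Noun Adv.
Count = 3.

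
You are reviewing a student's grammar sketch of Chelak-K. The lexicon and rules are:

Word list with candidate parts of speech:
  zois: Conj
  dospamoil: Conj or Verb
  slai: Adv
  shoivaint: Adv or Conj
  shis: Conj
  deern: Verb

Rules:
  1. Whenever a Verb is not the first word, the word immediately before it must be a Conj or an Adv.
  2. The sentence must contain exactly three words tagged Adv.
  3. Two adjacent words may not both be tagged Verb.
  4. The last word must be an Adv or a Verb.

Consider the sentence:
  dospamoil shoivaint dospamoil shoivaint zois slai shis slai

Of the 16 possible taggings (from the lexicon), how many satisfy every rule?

Candidates per position — 1:dospamoil {Conj,Verb}; 2:shoivaint {Adv,Conj}; 3:dospamoil {Conj,Verb}; 4:shoivaint {Adv,Conj}; 5:zois {Conj}; 6:slai {Adv}; 7:shis {Conj}; 8:slai {Adv}.
There are 16 candidate sequences in total.
Checking each against the rules leaves 8 sequences.
Count = 8.

8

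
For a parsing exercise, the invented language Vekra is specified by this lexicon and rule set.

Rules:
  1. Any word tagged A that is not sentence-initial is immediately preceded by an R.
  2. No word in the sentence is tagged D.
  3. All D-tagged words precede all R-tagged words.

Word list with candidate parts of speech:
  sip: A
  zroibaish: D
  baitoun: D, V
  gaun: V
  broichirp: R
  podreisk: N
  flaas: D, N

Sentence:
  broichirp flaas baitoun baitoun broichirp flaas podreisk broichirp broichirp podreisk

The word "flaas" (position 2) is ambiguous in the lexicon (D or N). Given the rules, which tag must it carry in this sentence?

N

Candidates per position — 1:broichirp {R}; 2:flaas {D,N}; 3:baitoun {D,V}; 4:baitoun {D,V}; 5:broichirp {R}; 6:flaas {D,N}; 7:podreisk {N}; 8:broichirp {R}; 9:broichirp {R}; 10:podreisk {N}.
Word 2 cannot be D — rule 2 would then fail for every completion. It is N.
Word 3 cannot be D — rule 2 would then fail for every completion. It is V.
Word 4 cannot be D — rule 2 would then fail for every completion. It is V.
Word 6 cannot be D — rule 2 would then fail for every completion. It is N.
So the tagging must be: R N V V R N N R R N.
Check: rule 1 holds; rule 2 holds; rule 3 holds.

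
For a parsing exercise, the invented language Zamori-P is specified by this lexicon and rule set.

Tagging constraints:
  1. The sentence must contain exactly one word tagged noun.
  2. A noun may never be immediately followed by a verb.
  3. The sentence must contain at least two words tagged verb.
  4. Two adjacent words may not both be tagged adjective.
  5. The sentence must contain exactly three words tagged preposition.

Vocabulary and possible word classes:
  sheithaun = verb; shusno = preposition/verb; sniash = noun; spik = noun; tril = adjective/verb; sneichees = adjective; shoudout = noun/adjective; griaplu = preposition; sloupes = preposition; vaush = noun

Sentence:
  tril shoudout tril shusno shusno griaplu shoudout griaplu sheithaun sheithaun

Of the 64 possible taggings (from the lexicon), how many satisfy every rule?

6

Candidates per position — 1:tril {adjective,verb}; 2:shoudout {noun,adjective}; 3:tril {adjective,verb}; 4:shusno {preposition,verb}; 5:shusno {preposition,verb}; 6:griaplu {preposition}; 7:shoudout {noun,adjective}; 8:griaplu {preposition}; 9:sheithaun {verb}; 10:sheithaun {verb}.
There are 64 candidate sequences in total.
Checking each against the rules leaves 6 sequences.
Count = 6.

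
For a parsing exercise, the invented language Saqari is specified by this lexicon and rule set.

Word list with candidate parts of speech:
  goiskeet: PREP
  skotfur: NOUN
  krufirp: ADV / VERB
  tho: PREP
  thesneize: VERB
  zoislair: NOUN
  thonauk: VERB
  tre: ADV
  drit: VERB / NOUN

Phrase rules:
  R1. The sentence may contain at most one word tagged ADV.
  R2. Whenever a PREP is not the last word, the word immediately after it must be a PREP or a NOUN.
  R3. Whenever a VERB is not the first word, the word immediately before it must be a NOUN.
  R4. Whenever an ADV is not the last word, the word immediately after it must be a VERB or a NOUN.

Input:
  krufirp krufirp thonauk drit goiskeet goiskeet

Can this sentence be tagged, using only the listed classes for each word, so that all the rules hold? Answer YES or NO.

NO

Candidates per position — 1:krufirp {ADV,VERB}; 2:krufirp {ADV,VERB}; 3:thonauk {VERB}; 4:drit {VERB,NOUN}; 5:goiskeet {PREP}; 6:goiskeet {PREP}.
Rule 3 cannot be satisfied by any choice of tags from the lexicon.
So there is no consistent tagging.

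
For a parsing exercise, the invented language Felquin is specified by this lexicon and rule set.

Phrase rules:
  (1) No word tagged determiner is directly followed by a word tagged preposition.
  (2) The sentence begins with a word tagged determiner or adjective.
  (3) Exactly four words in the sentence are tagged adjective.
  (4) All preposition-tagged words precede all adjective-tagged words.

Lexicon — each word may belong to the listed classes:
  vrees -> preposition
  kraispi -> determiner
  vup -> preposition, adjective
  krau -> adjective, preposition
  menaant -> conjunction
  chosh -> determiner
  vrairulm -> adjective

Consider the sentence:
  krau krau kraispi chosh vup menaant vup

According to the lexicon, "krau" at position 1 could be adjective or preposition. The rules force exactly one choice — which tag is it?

Candidates per position — 1:krau {adjective,preposition}; 2:krau {adjective,preposition}; 3:kraispi {determiner}; 4:chosh {determiner}; 5:vup {preposition,adjective}; 6:menaant {conjunction}; 7:vup {preposition,adjective}.
Position 1: preposition is ruled out by rule 2; that leaves adjective.
Position 2: preposition is ruled out by rule 3; that leaves adjective.
Position 5: preposition is ruled out by rule 1; that leaves adjective.
Position 7: preposition is ruled out by rule 3; that leaves adjective.
The only consistent sequence is: adjective adjective determiner determiner adjective conjunction adjective.
Check: rule 1 ok; rule 2 ok; rule 3 ok; rule 4 ok.

adjective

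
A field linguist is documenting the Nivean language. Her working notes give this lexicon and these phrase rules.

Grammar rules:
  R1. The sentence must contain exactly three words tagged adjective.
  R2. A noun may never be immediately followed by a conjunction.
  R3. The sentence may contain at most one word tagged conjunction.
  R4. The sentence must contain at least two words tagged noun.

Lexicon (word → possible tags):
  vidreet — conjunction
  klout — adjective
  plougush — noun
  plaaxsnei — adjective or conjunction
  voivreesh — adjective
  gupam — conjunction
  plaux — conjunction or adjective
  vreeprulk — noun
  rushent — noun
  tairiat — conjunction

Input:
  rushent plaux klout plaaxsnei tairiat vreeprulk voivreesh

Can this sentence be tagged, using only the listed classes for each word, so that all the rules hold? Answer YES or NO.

NO

Candidates per position — 1:rushent {noun}; 2:plaux {conjunction,adjective}; 3:klout {adjective}; 4:plaaxsnei {adjective,conjunction}; 5:tairiat {conjunction}; 6:vreeprulk {noun}; 7:voivreesh {adjective}.
Every candidate sequence violates at least one rule; no consistent tagging exists.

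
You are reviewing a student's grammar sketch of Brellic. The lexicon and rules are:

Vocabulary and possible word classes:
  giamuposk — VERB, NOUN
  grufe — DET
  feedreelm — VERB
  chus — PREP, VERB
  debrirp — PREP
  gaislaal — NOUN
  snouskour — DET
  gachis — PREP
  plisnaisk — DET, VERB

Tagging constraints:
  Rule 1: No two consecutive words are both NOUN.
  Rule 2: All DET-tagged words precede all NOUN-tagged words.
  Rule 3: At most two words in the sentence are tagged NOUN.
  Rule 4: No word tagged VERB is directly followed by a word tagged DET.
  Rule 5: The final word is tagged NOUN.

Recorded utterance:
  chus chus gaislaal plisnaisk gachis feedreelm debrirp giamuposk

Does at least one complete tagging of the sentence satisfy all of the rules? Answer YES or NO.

YES

Candidates per position — 1:chus {PREP,VERB}; 2:chus {PREP,VERB}; 3:gaislaal {NOUN}; 4:plisnaisk {DET,VERB}; 5:gachis {PREP}; 6:feedreelm {VERB}; 7:debrirp {PREP}; 8:giamuposk {VERB,NOUN}.
One satisfying assignment: VERB VERB NOUN VERB PREP VERB PREP NOUN.
Rule-by-rule: rule 1 satisfied; rule 2 satisfied; rule 3 satisfied; rule 4 satisfied; rule 5 satisfied.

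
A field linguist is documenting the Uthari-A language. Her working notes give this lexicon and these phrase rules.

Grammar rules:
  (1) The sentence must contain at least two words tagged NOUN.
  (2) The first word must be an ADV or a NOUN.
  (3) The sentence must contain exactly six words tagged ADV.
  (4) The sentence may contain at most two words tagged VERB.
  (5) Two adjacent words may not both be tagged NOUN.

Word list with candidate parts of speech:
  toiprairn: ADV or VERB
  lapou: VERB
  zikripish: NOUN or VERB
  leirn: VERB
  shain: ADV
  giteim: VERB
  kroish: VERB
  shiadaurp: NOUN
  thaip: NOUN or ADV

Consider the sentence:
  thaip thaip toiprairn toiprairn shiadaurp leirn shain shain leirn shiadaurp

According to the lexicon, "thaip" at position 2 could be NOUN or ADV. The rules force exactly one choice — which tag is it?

ADV

Candidates per position — 1:thaip {NOUN,ADV}; 2:thaip {NOUN,ADV}; 3:toiprairn {ADV,VERB}; 4:toiprairn {ADV,VERB}; 5:shiadaurp {NOUN}; 6:leirn {VERB}; 7:shain {ADV}; 8:shain {ADV}; 9:leirn {VERB}; 10:shiadaurp {NOUN}.
Word 1 cannot be NOUN — rule 3 would then fail for every completion. It is ADV.
Word 2 cannot be NOUN — rule 3 would then fail for every completion. It is ADV.
Word 3 cannot be VERB — rule 3 would then fail for every completion. It is ADV.
Word 4 cannot be VERB — rule 3 would then fail for every completion. It is ADV.
The only consistent sequence is: ADV ADV ADV ADV NOUN VERB ADV ADV VERB NOUN.
Check: rule 1 satisfied; rule 2 satisfied; rule 3 satisfied; rule 4 satisfied; rule 5 satisfied.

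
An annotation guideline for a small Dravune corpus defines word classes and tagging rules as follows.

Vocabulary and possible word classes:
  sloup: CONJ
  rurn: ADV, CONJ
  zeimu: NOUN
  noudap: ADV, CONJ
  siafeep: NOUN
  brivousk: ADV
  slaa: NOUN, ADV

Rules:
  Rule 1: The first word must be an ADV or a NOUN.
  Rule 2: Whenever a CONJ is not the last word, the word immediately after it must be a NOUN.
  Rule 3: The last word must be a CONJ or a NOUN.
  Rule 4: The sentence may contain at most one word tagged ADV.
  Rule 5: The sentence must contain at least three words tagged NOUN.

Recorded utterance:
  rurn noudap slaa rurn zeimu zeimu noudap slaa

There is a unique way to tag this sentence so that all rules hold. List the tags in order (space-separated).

ADV CONJ NOUN CONJ NOUN NOUN CONJ NOUN

Candidates per position — 1:rurn {ADV,CONJ}; 2:noudap {ADV,CONJ}; 3:slaa {NOUN,ADV}; 4:rurn {ADV,CONJ}; 5:zeimu {NOUN}; 6:zeimu {NOUN}; 7:noudap {ADV,CONJ}; 8:slaa {NOUN,ADV}.
At position 1, choosing CONJ makes rule 1 impossible to satisfy; hence ADV.
At position 2, choosing ADV makes rule 4 impossible to satisfy; hence CONJ.
At position 3, choosing ADV makes rule 2 impossible to satisfy; hence NOUN.
At position 4, choosing ADV makes rule 4 impossible to satisfy; hence CONJ.
At position 7, choosing ADV makes rule 4 impossible to satisfy; hence CONJ.
At position 8, choosing ADV makes rule 2 impossible to satisfy; hence NOUN.
The only consistent sequence is: ADV CONJ NOUN CONJ NOUN NOUN CONJ NOUN.
Rule-by-rule: rule 1 holds; rule 2 holds; rule 3 holds; rule 4 holds; rule 5 holds.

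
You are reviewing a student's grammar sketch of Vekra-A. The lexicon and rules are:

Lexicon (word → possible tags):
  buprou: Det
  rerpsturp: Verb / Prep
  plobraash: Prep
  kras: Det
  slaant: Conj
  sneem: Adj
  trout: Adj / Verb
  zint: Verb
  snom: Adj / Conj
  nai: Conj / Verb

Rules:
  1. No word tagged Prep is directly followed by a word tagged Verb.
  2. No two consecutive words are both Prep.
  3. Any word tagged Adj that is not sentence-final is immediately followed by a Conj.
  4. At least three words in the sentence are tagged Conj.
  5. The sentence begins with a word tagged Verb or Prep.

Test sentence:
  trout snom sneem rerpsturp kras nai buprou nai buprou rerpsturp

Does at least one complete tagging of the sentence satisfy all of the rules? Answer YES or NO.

NO

Candidates per position — 1:trout {Adj,Verb}; 2:snom {Adj,Conj}; 3:sneem {Adj}; 4:rerpsturp {Verb,Prep}; 5:kras {Det}; 6:nai {Conj,Verb}; 7:buprou {Det}; 8:nai {Conj,Verb}; 9:buprou {Det}; 10:rerpsturp {Verb,Prep}.
Rule 3 cannot be satisfied by any choice of tags from the lexicon.
So there is no consistent tagging.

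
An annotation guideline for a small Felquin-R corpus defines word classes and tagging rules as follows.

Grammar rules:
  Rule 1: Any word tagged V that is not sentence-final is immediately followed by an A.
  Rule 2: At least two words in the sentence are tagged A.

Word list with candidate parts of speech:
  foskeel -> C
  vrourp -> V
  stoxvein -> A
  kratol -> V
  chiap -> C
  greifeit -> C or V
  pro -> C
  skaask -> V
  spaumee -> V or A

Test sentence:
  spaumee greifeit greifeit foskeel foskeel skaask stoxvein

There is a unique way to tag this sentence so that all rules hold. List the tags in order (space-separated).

Candidates per position — 1:spaumee {V,A}; 2:greifeit {C,V}; 3:greifeit {C,V}; 4:foskeel {C}; 5:foskeel {C}; 6:skaask {V}; 7:stoxvein {A}.
At position 1, choosing V makes rule 1 impossible to satisfy; hence A.
At position 2, choosing V makes rule 1 impossible to satisfy; hence C.
At position 3, choosing V makes rule 1 impossible to satisfy; hence C.
The unique satisfying tagging is: A C C C C V A.
Rule-by-rule: rule 1 ✓; rule 2 ✓.

A C C C C V A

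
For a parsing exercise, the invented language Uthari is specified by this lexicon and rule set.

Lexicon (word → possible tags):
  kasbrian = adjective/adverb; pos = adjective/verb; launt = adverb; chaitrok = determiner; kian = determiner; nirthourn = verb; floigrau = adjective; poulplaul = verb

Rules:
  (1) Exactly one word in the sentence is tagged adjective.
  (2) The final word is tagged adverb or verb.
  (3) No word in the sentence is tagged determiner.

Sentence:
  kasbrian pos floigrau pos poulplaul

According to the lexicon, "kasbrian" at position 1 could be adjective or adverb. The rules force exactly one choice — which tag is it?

Candidates per position — 1:kasbrian {adjective,adverb}; 2:pos {adjective,verb}; 3:floigrau {adjective}; 4:pos {adjective,verb}; 5:poulplaul {verb}.
If word 1 were adjective, no tagging could satisfy rule 1; so word 1 is adverb.
If word 2 were adjective, no tagging could satisfy rule 1; so word 2 is verb.
If word 4 were adjective, no tagging could satisfy rule 1; so word 4 is verb.
That leaves exactly one tagging: adverb verb adjective verb verb.
Rule-by-rule: rule 1 ✓; rule 2 ✓; rule 3 ✓.

adverb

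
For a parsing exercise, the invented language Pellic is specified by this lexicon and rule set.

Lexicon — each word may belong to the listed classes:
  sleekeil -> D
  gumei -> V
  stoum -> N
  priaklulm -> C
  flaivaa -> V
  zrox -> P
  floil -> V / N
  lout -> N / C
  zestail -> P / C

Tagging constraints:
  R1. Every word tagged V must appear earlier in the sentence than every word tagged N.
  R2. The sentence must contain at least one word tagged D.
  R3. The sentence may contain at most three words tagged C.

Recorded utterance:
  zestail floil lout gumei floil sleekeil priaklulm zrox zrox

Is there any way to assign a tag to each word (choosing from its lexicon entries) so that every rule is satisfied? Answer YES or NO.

Candidates per position — 1:zestail {P,C}; 2:floil {V,N}; 3:lout {N,C}; 4:gumei {V}; 5:floil {V,N}; 6:sleekeil {D}; 7:priaklulm {C}; 8:zrox {P}; 9:zrox {P}.
One satisfying assignment: P V C V V D C P P.
Verifying each rule — rule 1 ok; rule 2 ok; rule 3 ok.

YES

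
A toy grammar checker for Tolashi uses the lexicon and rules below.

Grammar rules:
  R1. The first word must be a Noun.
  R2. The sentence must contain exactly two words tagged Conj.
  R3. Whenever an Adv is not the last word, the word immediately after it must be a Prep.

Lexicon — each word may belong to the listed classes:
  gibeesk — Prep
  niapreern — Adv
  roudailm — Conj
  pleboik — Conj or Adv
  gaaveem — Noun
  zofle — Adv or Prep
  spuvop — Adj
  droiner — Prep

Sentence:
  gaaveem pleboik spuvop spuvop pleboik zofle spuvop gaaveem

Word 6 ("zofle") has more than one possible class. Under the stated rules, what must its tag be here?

Candidates per position — 1:gaaveem {Noun}; 2:pleboik {Conj,Adv}; 3:spuvop {Adj}; 4:spuvop {Adj}; 5:pleboik {Conj,Adv}; 6:zofle {Adv,Prep}; 7:spuvop {Adj}; 8:gaaveem {Noun}.
If word 2 were Adv, no tagging could satisfy rule 2; so word 2 is Conj.
If word 5 were Adv, no tagging could satisfy rule 2; so word 5 is Conj.
If word 6 were Adv, no tagging could satisfy rule 3; so word 6 is Prep.
The unique satisfying tagging is: Noun Conj Adj Adj Conj Prep Adj Noun.
Checking: rule 1 satisfied; rule 2 satisfied; rule 3 satisfied.

Prep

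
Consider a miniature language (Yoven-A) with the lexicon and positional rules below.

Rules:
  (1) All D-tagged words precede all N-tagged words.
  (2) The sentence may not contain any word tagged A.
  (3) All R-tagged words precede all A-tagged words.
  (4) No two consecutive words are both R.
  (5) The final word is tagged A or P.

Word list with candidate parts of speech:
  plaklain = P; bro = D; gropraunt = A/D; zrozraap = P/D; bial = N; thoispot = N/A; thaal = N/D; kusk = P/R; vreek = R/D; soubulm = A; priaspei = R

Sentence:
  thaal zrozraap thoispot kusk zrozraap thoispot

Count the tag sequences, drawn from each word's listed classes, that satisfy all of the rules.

Candidates per position — 1:thaal {N,D}; 2:zrozraap {P,D}; 3:thoispot {N,A}; 4:kusk {P,R}; 5:zrozraap {P,D}; 6:thoispot {N,A}.
There are 64 candidate sequences in total.
Every candidate sequence violates at least one rule; no consistent tagging exists.
Count = 0.

0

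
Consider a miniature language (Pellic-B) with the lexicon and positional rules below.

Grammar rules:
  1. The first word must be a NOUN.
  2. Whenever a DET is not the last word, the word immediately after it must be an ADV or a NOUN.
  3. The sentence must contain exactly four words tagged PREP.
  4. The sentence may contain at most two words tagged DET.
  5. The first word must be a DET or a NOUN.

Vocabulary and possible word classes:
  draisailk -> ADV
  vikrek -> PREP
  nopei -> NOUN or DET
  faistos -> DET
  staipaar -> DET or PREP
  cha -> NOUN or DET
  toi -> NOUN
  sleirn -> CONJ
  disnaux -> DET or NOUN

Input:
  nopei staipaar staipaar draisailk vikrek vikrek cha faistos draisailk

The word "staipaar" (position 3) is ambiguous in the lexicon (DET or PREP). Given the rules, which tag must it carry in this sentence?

PREP

Candidates per position — 1:nopei {NOUN,DET}; 2:staipaar {DET,PREP}; 3:staipaar {DET,PREP}; 4:draisailk {ADV}; 5:vikrek {PREP}; 6:vikrek {PREP}; 7:cha {NOUN,DET}; 8:faistos {DET}; 9:draisailk {ADV}.
Position 1: tagging it DET would leave rule 1 unsatisfiable, so it must be NOUN.
Position 2: tagging it DET would leave rule 2 unsatisfiable, so it must be PREP.
Position 3: tagging it DET would leave rule 3 unsatisfiable, so it must be PREP.
Position 7: tagging it DET would leave rule 2 unsatisfiable, so it must be NOUN.
The only consistent sequence is: NOUN PREP PREP ADV PREP PREP NOUN DET ADV.
Verifying each rule — rule 1 holds; rule 2 holds; rule 3 holds; rule 4 holds; rule 5 holds.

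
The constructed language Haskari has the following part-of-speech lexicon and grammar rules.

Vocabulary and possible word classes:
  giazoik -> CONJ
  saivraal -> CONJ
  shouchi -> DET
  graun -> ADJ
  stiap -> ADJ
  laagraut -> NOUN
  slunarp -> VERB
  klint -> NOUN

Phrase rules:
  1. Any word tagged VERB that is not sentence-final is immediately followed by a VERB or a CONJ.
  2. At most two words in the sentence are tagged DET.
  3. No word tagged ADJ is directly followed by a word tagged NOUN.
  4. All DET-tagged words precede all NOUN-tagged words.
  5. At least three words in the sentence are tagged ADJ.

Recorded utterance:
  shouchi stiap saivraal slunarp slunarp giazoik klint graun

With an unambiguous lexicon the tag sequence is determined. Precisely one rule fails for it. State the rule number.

5

Fixed tagging: DET ADJ CONJ VERB VERB CONJ NOUN ADJ.
Applying the rules: R1 ✓, R2 ✓, R3 ✓, R4 ✓, R5 ✗.
Only rule 5 fails.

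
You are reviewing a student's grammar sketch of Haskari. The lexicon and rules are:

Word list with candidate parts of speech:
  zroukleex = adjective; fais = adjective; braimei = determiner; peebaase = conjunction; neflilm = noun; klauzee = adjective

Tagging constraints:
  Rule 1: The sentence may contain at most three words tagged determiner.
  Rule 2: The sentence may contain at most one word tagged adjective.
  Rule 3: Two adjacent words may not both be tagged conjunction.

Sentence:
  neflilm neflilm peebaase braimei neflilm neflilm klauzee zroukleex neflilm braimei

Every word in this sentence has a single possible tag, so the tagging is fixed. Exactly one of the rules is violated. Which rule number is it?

2

Fixed tagging: noun noun conjunction determiner noun noun adjective adjective noun determiner.
Applying the rules: R1 pass, R2 fail, R3 pass.
Only rule 2 fails.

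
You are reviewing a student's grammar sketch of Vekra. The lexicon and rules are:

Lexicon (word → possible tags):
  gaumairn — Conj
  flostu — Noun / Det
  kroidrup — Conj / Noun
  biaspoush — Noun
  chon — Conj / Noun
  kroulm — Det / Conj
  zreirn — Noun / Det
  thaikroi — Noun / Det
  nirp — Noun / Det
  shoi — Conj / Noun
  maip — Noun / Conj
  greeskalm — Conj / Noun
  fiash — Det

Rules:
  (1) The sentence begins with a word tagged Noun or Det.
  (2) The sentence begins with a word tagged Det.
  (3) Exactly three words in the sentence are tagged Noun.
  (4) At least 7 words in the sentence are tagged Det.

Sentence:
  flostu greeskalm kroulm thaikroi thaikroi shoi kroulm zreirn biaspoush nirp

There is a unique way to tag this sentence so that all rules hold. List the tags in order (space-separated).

Candidates per position — 1:flostu {Noun,Det}; 2:greeskalm {Conj,Noun}; 3:kroulm {Det,Conj}; 4:thaikroi {Noun,Det}; 5:thaikroi {Noun,Det}; 6:shoi {Conj,Noun}; 7:kroulm {Det,Conj}; 8:zreirn {Noun,Det}; 9:biaspoush {Noun}; 10:nirp {Noun,Det}.
At position 1, choosing Noun makes rule 2 impossible to satisfy; hence Det.
At position 3, choosing Conj makes rule 4 impossible to satisfy; hence Det.
At position 4, choosing Noun makes rule 4 impossible to satisfy; hence Det.
At position 5, choosing Noun makes rule 4 impossible to satisfy; hence Det.
At position 7, choosing Conj makes rule 4 impossible to satisfy; hence Det.
At position 8, choosing Noun makes rule 4 impossible to satisfy; hence Det.
At position 10, choosing Noun makes rule 4 impossible to satisfy; hence Det.
At position 2, choosing Conj makes rule 3 impossible to satisfy; hence Noun.
At position 6, choosing Conj makes rule 3 impossible to satisfy; hence Noun.
So the tagging must be: Det Noun Det Det Det Noun Det Det Noun Det.
Rule-by-rule: rule 1 ✓; rule 2 ✓; rule 3 ✓; rule 4 ✓.

Det Noun Det Det Det Noun Det Det Noun Det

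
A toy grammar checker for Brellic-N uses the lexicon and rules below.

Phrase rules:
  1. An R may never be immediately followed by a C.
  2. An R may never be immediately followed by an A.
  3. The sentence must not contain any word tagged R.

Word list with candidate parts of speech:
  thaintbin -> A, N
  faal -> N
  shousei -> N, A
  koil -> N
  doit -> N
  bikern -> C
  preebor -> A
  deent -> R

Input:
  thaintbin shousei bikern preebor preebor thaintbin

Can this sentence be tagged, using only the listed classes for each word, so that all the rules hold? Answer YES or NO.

YES

Candidates per position — 1:thaintbin {A,N}; 2:shousei {N,A}; 3:bikern {C}; 4:preebor {A}; 5:preebor {A}; 6:thaintbin {A,N}.
One satisfying assignment: A A C A A N.
Verifying each rule — rule 1 ✓; rule 2 ✓; rule 3 ✓.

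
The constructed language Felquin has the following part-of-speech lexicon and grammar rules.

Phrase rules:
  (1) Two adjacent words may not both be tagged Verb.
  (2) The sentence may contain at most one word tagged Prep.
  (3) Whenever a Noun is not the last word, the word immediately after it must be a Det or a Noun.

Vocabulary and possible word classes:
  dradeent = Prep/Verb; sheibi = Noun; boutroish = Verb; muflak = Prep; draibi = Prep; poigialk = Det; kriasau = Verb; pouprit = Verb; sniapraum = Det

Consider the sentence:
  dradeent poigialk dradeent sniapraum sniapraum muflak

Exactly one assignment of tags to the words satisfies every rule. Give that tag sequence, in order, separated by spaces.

Verb Det Verb Det Det Prep

Candidates per position — 1:dradeent {Prep,Verb}; 2:poigialk {Det}; 3:dradeent {Prep,Verb}; 4:sniapraum {Det}; 5:sniapraum {Det}; 6:muflak {Prep}.
Position 1: tagging it Prep would leave rule 2 unsatisfiable, so it must be Verb.
Position 3: tagging it Prep would leave rule 2 unsatisfiable, so it must be Verb.
The only consistent sequence is: Verb Det Verb Det Det Prep.
Check: rule 1 satisfied; rule 2 satisfied; rule 3 satisfied.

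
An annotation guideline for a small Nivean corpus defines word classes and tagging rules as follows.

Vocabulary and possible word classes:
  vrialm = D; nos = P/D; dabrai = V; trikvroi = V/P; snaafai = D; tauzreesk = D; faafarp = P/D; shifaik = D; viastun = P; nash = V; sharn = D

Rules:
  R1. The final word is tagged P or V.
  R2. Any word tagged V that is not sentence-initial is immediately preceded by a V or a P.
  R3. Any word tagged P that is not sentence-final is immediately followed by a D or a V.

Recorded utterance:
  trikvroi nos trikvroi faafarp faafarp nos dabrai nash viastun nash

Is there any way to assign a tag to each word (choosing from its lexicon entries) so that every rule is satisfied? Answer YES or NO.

Candidates per position — 1:trikvroi {V,P}; 2:nos {P,D}; 3:trikvroi {V,P}; 4:faafarp {P,D}; 5:faafarp {P,D}; 6:nos {P,D}; 7:dabrai {V}; 8:nash {V}; 9:viastun {P}; 10:nash {V}.
One satisfying assignment: V P V D D P V V P V.
Check: rule 1 holds; rule 2 holds; rule 3 holds.

YES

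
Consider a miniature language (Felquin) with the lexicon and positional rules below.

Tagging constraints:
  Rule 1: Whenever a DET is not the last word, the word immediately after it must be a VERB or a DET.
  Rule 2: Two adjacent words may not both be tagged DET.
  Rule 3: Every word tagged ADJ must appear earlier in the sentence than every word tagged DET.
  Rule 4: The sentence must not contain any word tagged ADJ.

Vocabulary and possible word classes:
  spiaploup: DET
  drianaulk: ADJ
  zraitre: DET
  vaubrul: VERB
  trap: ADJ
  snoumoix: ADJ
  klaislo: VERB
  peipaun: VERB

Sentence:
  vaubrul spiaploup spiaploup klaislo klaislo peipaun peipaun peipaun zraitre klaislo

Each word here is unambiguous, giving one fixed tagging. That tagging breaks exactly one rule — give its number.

Fixed tagging: VERB DET DET VERB VERB VERB VERB VERB DET VERB.
Rule check: R1 holds, R2 violated, R3 holds, R4 holds.
Only rule 2 fails.

2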